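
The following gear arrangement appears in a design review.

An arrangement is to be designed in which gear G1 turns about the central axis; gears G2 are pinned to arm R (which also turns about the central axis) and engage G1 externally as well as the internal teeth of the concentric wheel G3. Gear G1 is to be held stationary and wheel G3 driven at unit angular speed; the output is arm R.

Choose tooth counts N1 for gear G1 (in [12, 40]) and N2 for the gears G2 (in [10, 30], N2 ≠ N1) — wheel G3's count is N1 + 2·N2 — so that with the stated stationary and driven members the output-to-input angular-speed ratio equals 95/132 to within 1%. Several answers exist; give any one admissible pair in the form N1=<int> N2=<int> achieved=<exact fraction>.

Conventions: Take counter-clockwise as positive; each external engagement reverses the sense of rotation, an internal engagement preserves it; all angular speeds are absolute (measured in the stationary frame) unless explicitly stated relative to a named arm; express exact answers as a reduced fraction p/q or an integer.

N1=37 N2=29 achieved=95/132

topology: planetary set — design target 95/132, arm = carrier (Willis)
Willis with ω_sun = 0: ω_arm/ω_ring = N3/(N1+N3); set equal to 95/132  ⇒  N3/N1 = (95/132)/(1 − 95/132) = 95/37
N3 = N1 + 2·N2  ⇒  N2/N1 = (N3/N1 − 1)/2 = (95/37 − 1)/2 = 29/37
smallest multiple with N1 ≥ 12 and N2 ≥ 10: k = 1  ⇒  N1 = 1·37 = 37, N2 = 1·29 = 29 (N1 ≤ 40, N2 ≤ 30, N2 ≠ N1 ✓), N3 = 37 + 2·29 = 95
check: N3/(N1+N3) with N1 = 37, N3 = 95 gives 95/132; |achieved − target| = 0 ≤ 19/2640 ✓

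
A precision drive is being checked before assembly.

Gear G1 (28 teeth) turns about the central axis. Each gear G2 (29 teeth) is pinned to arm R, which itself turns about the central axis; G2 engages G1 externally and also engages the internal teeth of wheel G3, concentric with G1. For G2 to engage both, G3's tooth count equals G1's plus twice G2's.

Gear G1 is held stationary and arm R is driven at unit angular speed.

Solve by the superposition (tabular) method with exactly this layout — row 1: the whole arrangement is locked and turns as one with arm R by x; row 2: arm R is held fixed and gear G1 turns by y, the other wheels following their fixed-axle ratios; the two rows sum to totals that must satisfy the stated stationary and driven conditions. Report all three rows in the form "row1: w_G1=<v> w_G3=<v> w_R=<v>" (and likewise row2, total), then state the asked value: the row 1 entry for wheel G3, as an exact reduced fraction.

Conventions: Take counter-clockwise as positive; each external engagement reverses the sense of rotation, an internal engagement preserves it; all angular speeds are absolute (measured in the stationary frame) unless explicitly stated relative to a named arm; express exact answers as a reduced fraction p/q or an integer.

row1: w_G1=1 w_G3=1 w_R=1
row2: w_G1=-1 w_G3=14/43 w_R=0
total: w_G1=0 w_G3=57/43 w_R=1
asked value: 1

topology: planetary set — G1 28T / G2 29T / G3 86T, arm = carrier (Willis)
row 1: whole set turns with the arm by x
row 2: sun turns y, ring = −(28/86)·y, arm 0
boundary: total ω_sun = x + y = 0 and total ω_arm = x = 1  ⇒  y = -1, x = 1
row 2 ring = −(28/86)·(-1) = 14/43
totals (row 1 + row 2): sun 1 + (-1) = 0, ring 1 + 14/43 = 57/43, arm 1 + 0 = 1
asked cell (row1, ring) = 1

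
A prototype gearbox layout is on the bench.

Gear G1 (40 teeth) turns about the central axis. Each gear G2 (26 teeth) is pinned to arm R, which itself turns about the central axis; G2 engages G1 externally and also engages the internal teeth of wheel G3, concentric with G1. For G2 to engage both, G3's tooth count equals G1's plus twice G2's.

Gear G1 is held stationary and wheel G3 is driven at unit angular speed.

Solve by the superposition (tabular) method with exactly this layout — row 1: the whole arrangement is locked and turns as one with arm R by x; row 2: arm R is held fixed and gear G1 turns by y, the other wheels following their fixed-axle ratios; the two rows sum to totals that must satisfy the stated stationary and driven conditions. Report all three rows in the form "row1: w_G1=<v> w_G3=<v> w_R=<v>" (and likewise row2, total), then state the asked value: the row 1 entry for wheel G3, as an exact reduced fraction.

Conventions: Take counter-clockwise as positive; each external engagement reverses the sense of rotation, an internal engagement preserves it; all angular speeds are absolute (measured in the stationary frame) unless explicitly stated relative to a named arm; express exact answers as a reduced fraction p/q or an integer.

row1: w_G1=23/33 w_G3=23/33 w_R=23/33
row2: w_G1=-23/33 w_G3=10/33 w_R=0
total: w_G1=0 w_G3=1 w_R=23/33
asked value: 23/33

recognized (axles ride arm R): planetary set, 40/26/92 teeth
row 1 — lock + rotate with arm: ω_sun = ω_ring = ω_arm = x
row 2 — arm fixed, fixed-axis ratios: sun y, ring −(40/92)·y, arm 0
boundary: total ω_sun = x + y = 0 and total ω_ring = x − (40/92)·y = 1  ⇒  y = -23/33, x = 23/33
row 2 ring = −(40/92)·(-23/33) = 10/33
totals (row 1 + row 2): sun 23/33 + (-23/33) = 0, ring 23/33 + 10/33 = 1, arm 23/33 + 0 = 23/33
asked cell (row1, ring) = 23/33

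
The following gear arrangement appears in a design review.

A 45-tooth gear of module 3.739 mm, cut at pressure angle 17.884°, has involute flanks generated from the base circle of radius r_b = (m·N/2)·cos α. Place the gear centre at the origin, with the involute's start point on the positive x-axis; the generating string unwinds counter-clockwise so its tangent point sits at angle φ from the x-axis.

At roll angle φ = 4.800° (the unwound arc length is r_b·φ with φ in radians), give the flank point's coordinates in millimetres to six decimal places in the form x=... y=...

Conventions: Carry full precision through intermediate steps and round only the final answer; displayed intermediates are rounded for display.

class = single-mesh tooth geometry [base-circle involute, m = 3.739, 45T]
pitch radius r_p = m·N/2 = 3.739·45/2 = 84.127500
base radius r_b = r_p·cos α = 84.127500·cos 17.884° = 80.062476
roll angle φ = 4.800° = 0.08377580 rad
x = r_b·(cos φ + φ·sin φ) = 80.342938
y = r_b·(sin φ − φ·cos φ) = 0.015680

x=80.342938 y=0.015680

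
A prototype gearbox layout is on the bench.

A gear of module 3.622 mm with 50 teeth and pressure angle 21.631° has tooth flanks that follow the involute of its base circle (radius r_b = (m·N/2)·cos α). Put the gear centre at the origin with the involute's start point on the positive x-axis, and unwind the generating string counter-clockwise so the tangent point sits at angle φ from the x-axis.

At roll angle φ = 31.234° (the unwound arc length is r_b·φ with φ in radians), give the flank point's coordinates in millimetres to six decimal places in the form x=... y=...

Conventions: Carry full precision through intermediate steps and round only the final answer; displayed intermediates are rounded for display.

x=95.766272 y=4.411702

topology: single-mesh involute geometry — m = 3.622, N = 50
pitch radius r_p = m·N/2 = 3.622·50/2 = 90.550000
base radius r_b = r_p·cos α = 90.550000·cos 21.631° = 84.173213
roll angle φ = 31.234° = 0.54513614 rad
x = r_b·(cos φ + φ·sin φ) = 95.766272
y = r_b·(sin φ − φ·cos φ) = 4.411702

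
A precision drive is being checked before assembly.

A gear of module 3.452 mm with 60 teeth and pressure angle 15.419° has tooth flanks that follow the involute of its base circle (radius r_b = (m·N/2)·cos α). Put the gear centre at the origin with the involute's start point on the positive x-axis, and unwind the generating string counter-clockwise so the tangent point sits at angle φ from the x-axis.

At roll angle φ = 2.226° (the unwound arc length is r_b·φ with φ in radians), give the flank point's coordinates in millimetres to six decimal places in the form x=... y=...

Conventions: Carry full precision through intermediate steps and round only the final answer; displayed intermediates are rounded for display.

x=99.907910 y=0.001951

single-mesh involute tooth geometry (60T wheel at module 3.452)
pitch radius r_p = m·N/2 = 3.452·60/2 = 103.560000
base radius r_b = r_p·cos α = 103.560000·cos 15.419° = 99.832595
roll angle φ = 2.226° = 0.03885103 rad
x = r_b·(cos φ + φ·sin φ) = 99.907910
y = r_b·(sin φ − φ·cos φ) = 0.001951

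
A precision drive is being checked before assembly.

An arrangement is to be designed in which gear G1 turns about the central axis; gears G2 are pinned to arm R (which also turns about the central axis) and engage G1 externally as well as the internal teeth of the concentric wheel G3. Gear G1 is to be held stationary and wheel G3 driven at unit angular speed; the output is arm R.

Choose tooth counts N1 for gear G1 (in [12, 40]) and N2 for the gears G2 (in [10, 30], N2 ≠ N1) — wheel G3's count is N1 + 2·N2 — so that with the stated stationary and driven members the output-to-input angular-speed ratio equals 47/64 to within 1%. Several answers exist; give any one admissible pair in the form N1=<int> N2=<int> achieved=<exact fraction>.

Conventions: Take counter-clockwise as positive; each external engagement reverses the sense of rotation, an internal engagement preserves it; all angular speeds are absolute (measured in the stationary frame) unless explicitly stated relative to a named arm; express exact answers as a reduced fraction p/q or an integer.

N1=17 N2=15 achieved=47/64

topology: planetary set — design target 47/64, arm = carrier (Willis)
Willis with ω_sun = 0: ω_arm/ω_ring = N3/(N1+N3); set equal to 47/64  ⇒  N3/N1 = (47/64)/(1 − 47/64) = 47/17
N3 = N1 + 2·N2  ⇒  N2/N1 = (N3/N1 − 1)/2 = (47/17 − 1)/2 = 15/17
smallest multiple with N1 ≥ 12 and N2 ≥ 10: k = 1  ⇒  N1 = 1·17 = 17, N2 = 1·15 = 15 (N1 ≤ 40, N2 ≤ 30, N2 ≠ N1 ✓), N3 = 17 + 2·15 = 47
check: N3/(N1+N3) with N1 = 17, N3 = 47 gives 47/64; |achieved − target| = 0 ≤ 47/6400 ✓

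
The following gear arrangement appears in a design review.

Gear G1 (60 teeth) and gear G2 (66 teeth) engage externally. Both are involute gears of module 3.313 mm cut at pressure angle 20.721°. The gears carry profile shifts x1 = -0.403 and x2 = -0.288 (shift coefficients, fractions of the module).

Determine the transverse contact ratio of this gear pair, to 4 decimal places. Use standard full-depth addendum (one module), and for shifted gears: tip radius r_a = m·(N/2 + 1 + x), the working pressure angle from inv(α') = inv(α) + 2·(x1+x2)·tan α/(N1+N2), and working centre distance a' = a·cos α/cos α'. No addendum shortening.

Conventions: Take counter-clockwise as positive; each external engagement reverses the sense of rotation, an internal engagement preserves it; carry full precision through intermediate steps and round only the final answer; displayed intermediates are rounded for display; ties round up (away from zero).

class = single-mesh tooth geometry [involute pair 60T × 66T, m = 3.313]
base radii: r_b1 = 92.960899, r_b2 = 102.256989
tip radii: r_a1 = 101.367861, r_a2 = 111.687856
inv(α') = inv(20.721°) + 2·(-0.403-0.288)·tan α/(60+66) = 0.01248860  ⇒  α' = 18.88988°
a' = a·cos α / cos α' = 208.7190·cos 20.721°/cos 18.88988° = 206.330307
action lengths: √(r_a1²−r_b1²) = 40.419233, √(r_a2²−r_b2²) = 44.918652
base pitch p_b = π·m·cos α = 9.734843
CR = (40.419233 + 44.918652 − 206.330307·sin 18.88988°)/9.734843 = 1.904335
contact ratio ≈ 1.9043

1.9043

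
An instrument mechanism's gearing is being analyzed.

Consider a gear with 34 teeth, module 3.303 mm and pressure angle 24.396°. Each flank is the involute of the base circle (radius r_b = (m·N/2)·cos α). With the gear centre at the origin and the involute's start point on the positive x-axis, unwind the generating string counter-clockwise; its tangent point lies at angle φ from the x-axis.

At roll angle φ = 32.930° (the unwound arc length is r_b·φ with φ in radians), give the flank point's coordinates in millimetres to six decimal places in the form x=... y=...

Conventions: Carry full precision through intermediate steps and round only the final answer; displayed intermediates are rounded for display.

x=58.898563 y=3.130479

topology: single-mesh involute geometry — m = 3.303, N = 34
pitch radius r_p = m·N/2 = 3.303·34/2 = 56.151000
base radius r_b = r_p·cos α = 56.151000·cos 24.396° = 51.137418
roll angle φ = 32.930° = 0.57473692 rad
x = r_b·(cos φ + φ·sin φ) = 58.898563
y = r_b·(sin φ − φ·cos φ) = 3.130479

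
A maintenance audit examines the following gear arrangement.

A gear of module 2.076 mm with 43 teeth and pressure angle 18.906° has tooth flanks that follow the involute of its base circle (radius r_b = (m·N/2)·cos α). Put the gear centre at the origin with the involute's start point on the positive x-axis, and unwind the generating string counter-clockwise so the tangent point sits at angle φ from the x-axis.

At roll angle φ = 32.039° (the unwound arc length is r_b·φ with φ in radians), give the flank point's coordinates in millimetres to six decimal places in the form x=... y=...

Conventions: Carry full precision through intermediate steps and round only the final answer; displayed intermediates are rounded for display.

x=48.320689 y=2.384993

class = single-mesh tooth geometry [base-circle involute, m = 2.076, 43T]
pitch radius r_p = m·N/2 = 2.076·43/2 = 44.634000
base radius r_b = r_p·cos α = 44.634000·cos 18.906° = 42.226060
roll angle φ = 32.039° = 0.55918604 rad
x = r_b·(cos φ + φ·sin φ) = 48.320689
y = r_b·(sin φ − φ·cos φ) = 2.384993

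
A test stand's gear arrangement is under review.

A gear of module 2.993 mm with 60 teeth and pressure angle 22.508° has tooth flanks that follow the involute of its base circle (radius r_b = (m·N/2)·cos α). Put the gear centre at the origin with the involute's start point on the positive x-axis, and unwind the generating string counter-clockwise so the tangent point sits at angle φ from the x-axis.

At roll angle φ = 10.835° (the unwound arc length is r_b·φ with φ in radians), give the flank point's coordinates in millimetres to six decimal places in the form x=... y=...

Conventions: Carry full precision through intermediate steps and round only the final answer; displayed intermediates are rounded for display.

x=84.420314 y=0.186321

class = single-mesh tooth geometry [base-circle involute, m = 2.993, 60T]
pitch radius r_p = m·N/2 = 2.993·60/2 = 89.790000
base radius r_b = r_p·cos α = 89.790000·cos 22.508° = 82.950345
roll angle φ = 10.835° = 0.18910642 rad
x = r_b·(cos φ + φ·sin φ) = 84.420314
y = r_b·(sin φ − φ·cos φ) = 0.186321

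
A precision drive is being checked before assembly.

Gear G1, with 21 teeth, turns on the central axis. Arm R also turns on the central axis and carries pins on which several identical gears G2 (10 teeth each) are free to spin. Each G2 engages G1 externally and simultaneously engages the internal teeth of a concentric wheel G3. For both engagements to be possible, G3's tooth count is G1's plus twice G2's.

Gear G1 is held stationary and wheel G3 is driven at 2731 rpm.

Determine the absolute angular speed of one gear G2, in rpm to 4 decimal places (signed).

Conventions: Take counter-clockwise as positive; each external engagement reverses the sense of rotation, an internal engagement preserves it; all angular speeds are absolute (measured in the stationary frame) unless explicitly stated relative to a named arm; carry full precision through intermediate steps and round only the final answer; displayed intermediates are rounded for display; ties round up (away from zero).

+5598.5500 rpm

recognized (axles ride arm R): planetary set, 21/10/41 teeth
normalise by the input: solve with ω_ring = 1, then scale by 2731 rpm
ring teeth: 21 + 2·10 = 41
21(ω_sun−ω_arm) = −41(ω_ring−ω_arm),  ω_sun = 0, ω_ring = 1
21(0−ω_arm) = −41(1−ω_arm)  ⇒  62·ω_arm = 41  ⇒  ω_arm = 41/62
sun–planet mesh: 21·(0−41/62) = −10·(ω_p−ω_arm)  ⇒  ω_p−ω_arm = 861/620
ω_p = 41/62 + 861/620 = 41/20
scale: ω_p = 41/20 × 2731 rpm = +5598.5500 rpm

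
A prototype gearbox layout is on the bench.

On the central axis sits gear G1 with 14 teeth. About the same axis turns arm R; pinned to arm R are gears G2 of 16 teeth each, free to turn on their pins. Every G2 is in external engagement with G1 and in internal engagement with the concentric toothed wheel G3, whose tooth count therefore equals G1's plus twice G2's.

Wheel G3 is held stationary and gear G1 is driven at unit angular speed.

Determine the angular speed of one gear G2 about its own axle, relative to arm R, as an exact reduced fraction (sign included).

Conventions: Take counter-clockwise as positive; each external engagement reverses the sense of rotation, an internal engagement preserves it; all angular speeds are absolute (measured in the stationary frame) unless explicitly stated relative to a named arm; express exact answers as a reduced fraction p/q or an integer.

-161/240

recognized (axles ride arm R): planetary set, 14/16/46 teeth
ring teeth: 14 + 2·16 = 46
14(ω_sun−ω_arm) = −46(ω_ring−ω_arm),  ω_ring = 0, ω_sun = 1
14(1−ω_arm) = −46(0−ω_arm)  ⇒  60·ω_arm = 14  ⇒  ω_arm = 7/30
sun–planet mesh: 14·(1−7/30) = −16·(ω_p−ω_arm)  ⇒  ω_p−ω_arm = -161/240
exact speed ratio = -161/240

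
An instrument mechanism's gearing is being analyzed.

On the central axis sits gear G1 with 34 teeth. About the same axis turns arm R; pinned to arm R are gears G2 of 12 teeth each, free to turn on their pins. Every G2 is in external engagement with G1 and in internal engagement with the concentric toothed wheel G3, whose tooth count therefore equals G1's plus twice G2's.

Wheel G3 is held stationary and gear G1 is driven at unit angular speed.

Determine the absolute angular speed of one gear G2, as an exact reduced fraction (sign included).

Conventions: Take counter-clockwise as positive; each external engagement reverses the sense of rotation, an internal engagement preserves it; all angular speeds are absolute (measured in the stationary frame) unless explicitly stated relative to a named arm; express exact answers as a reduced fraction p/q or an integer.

-17/12

recognized (axles ride arm R): planetary set, 34/12/58 teeth
ring teeth: 34 + 2·12 = 58
34(ω_sun−ω_arm) = −58(ω_ring−ω_arm),  ω_ring = 0, ω_sun = 1
34(1−ω_arm) = −58(0−ω_arm)  ⇒  92·ω_arm = 34  ⇒  ω_arm = 17/46
sun–planet mesh: 34·(1−17/46) = −12·(ω_p−ω_arm)  ⇒  ω_p−ω_arm = -493/276
ω_p = 17/46 − 493/276 = -17/12
exact speed ratio = -17/12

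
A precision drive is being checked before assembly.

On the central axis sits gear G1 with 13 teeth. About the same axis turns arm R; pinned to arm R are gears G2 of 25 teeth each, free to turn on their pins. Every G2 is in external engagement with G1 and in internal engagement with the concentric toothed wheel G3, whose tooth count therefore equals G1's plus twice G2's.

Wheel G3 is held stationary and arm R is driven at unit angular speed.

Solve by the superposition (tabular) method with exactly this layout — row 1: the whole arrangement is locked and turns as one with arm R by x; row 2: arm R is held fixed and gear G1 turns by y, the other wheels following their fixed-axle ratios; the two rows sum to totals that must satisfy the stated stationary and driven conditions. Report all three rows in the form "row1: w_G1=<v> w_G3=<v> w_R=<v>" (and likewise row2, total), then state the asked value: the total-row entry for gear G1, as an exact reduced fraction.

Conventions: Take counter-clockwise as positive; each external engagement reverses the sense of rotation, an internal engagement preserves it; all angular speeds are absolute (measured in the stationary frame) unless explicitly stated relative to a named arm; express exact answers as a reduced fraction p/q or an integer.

row1: w_G1=1 w_G3=1 w_R=1
row2: w_G1=63/13 w_G3=-1 w_R=0
total: w_G1=76/13 w_G3=0 w_R=1
asked value: 76/13

class = planetary set [G3 = 13+2·25 = 63; Willis about the carrier]
row 1 — lock + rotate with arm: ω_sun = ω_ring = ω_arm = x
superposition row 2 [arm held]: sun y, ring −(13/63)·y, arm 0
boundary: total ω_ring = x − (13/63)·y = 0 and total ω_arm = x = 1  ⇒  y = 63/13, x = 1
row 2 ring = −(13/63)·63/13 = -1
totals (row 1 + row 2): sun 1 + 63/13 = 76/13, ring 1 + (-1) = 0, arm 1 + 0 = 1
asked cell (total, sun) = 76/13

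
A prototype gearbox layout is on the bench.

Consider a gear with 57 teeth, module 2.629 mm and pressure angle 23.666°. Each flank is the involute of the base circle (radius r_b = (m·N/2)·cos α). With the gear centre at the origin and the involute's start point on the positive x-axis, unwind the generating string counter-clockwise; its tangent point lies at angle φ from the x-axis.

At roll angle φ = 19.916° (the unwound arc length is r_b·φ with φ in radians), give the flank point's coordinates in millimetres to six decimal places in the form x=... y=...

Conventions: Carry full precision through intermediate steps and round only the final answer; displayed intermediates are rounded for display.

x=72.646704 y=0.949171

single-mesh involute tooth geometry (57T wheel at module 2.629)
pitch radius r_p = m·N/2 = 2.629·57/2 = 74.926500
base radius r_b = r_p·cos α = 74.926500·cos 23.666° = 68.625253
roll angle φ = 19.916° = 0.34759977 rad
x = r_b·(cos φ + φ·sin φ) = 72.646704
y = r_b·(sin φ − φ·cos φ) = 0.949171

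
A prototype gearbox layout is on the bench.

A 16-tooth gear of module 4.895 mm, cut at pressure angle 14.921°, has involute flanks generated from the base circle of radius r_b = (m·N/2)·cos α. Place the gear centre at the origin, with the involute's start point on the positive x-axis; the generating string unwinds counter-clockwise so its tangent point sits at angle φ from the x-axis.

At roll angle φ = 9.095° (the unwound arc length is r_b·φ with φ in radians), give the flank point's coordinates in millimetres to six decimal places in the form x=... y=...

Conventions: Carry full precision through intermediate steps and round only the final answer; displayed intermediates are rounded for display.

x=38.313330 y=0.050323

single-mesh involute tooth geometry (16T wheel at module 4.895)
pitch radius r_p = m·N/2 = 4.895·16/2 = 39.160000
base radius r_b = r_p·cos α = 39.160000·cos 14.921° = 37.839594
roll angle φ = 9.095° = 0.15873770 rad
x = r_b·(cos φ + φ·sin φ) = 38.313330
y = r_b·(sin φ − φ·cos φ) = 0.050323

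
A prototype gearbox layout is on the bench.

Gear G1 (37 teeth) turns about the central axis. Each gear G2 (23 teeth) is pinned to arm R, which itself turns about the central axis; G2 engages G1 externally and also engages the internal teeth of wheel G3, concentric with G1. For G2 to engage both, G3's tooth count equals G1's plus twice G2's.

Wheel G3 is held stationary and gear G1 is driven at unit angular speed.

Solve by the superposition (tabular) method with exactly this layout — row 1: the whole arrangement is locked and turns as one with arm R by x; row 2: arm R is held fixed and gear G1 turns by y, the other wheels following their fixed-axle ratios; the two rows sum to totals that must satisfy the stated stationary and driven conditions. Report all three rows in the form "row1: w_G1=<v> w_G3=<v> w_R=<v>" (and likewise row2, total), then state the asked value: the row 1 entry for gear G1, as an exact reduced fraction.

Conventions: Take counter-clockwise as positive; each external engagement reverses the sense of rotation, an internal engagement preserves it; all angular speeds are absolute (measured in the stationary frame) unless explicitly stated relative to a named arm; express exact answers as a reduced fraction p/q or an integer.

row1: w_G1=37/120 w_G3=37/120 w_R=37/120
row2: w_G1=83/120 w_G3=-37/120 w_R=0
total: w_G1=1 w_G3=0 w_R=37/120
asked value: 37/120

topology: planetary set — G1 37T / G2 23T / G3 83T, arm = carrier (Willis)
superposition row 1 [locked train]: every member turns x
row 2: sun turns y, ring = −(37/83)·y, arm 0
boundary: total ω_ring = x − (37/83)·y = 0 and total ω_sun = x + y = 1  ⇒  y = 83/120, x = 37/120
row 2 ring = −(37/83)·83/120 = -37/120
totals (row 1 + row 2): sun 37/120 + 83/120 = 1, ring 37/120 + (-37/120) = 0, arm 37/120 + 0 = 37/120
asked cell (row1, sun) = 37/120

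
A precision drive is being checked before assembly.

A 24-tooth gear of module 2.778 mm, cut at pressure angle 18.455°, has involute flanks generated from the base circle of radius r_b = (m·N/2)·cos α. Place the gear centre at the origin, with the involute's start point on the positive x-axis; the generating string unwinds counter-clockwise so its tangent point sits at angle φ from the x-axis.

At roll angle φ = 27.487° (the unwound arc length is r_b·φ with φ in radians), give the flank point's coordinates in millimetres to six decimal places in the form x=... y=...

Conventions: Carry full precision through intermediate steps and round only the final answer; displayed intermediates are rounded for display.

recognized (one wheel, involute flank): single-mesh tooth geometry, m = 2.778, N = 24
pitch radius r_p = m·N/2 = 2.778·24/2 = 33.336000
base radius r_b = r_p·cos α = 33.336000·cos 18.455° = 31.621615
roll angle φ = 27.487° = 0.47973865 rad
x = r_b·(cos φ + φ·sin φ) = 35.053752
y = r_b·(sin φ − φ·cos φ) = 1.137231

x=35.053752 y=1.137231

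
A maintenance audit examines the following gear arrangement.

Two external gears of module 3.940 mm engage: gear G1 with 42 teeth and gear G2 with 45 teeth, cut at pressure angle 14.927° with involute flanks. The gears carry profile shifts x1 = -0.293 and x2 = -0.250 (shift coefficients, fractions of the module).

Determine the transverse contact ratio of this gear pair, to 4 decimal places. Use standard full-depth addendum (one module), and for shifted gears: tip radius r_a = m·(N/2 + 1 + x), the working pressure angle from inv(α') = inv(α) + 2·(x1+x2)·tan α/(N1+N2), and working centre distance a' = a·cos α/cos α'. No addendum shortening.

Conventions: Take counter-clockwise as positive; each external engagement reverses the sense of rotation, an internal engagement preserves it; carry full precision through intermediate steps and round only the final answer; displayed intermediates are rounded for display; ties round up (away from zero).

2.4405

topology: single-mesh involute geometry — m = 3.940, 42T/45T pair
base radii: r_b1 = 79.947922, r_b2 = 85.658488
tip radii: r_a1 = 85.525580, r_a2 = 91.605000
inv(α') = inv(14.927°) + 2·(-0.293-0.250)·tan α/(42+45) = 0.00273109  ⇒  α' = 11.48844°
a' = a·cos α / cos α' = 171.3900·cos 14.927°/cos 11.48844° = 168.992181
action lengths: √(r_a1²−r_b1²) = 30.380167, √(r_a2²−r_b2²) = 32.466898
base pitch p_b = π·m·cos α = 11.960181
CR = (30.380167 + 32.466898 − 168.992181·sin 11.48844°)/11.960181 = 2.440504
contact ratio ≈ 2.4405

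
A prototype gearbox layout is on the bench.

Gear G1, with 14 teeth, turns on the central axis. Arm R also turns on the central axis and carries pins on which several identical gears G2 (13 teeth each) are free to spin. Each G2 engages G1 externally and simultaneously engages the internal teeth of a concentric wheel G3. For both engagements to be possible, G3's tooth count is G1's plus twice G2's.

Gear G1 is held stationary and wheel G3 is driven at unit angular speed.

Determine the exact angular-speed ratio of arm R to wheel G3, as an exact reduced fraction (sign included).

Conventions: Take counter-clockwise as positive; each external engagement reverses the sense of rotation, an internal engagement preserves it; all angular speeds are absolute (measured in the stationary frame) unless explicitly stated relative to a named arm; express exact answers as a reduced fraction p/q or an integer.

20/27

recognized (axles ride arm R): planetary set, 14/13/40 teeth
ring teeth: 14 + 2·13 = 40
14(ω_sun−ω_arm) = −40(ω_ring−ω_arm),  ω_sun = 0, ω_ring = 1
14(0−ω_arm) = −40(1−ω_arm)  ⇒  54·ω_arm = 40  ⇒  ω_arm = 20/27
ω_out/ω_in = 20/27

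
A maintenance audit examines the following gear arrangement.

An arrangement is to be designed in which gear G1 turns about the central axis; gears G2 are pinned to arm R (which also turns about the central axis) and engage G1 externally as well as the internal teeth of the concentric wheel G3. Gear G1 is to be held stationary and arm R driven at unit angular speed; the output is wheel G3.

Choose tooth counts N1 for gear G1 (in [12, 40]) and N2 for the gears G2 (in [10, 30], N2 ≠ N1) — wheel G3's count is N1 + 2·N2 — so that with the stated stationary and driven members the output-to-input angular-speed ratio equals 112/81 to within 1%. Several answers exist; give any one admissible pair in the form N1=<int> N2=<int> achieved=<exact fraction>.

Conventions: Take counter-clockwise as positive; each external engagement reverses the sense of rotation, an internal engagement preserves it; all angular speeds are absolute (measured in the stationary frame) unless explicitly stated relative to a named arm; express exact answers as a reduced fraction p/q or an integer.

N1=31 N2=25 achieved=112/81

planetary set to be sized for 112/81 (Willis relation)
Willis with ω_sun = 0: ω_ring/ω_arm = (N1+N3)/N3; set equal to 112/81  ⇒  N3/N1 = 1/(112/81 − 1) = 81/31
N3 = N1 + 2·N2  ⇒  N2/N1 = (N3/N1 − 1)/2 = (81/31 − 1)/2 = 25/31
smallest multiple with N1 ≥ 12 and N2 ≥ 10: k = 1  ⇒  N1 = 1·31 = 31, N2 = 1·25 = 25 (N1 ≤ 40, N2 ≤ 30, N2 ≠ N1 ✓), N3 = 31 + 2·25 = 81
check: (N1+N3)/N3 with N1 = 31, N3 = 81 gives 112/81; |achieved − target| = 0 ≤ 28/2025 ✓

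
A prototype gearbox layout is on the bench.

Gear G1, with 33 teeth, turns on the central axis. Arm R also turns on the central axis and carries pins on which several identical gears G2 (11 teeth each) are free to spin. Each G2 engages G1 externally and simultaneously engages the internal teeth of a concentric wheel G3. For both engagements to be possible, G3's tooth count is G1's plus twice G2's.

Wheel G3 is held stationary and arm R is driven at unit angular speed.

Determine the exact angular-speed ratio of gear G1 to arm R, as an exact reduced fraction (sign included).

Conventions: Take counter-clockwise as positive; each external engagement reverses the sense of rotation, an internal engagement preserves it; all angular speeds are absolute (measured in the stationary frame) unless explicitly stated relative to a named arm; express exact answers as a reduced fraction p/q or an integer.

recognized (axles ride arm R): planetary set, 33/11/55 teeth
ring teeth: 33 + 2·11 = 55
33(ω_sun−ω_arm) = −55(ω_ring−ω_arm),  ω_ring = 0, ω_arm = 1
ω_sun = 1 − (55/33)(0−1) = 8/3
ω_out/ω_in = 8/3

8/3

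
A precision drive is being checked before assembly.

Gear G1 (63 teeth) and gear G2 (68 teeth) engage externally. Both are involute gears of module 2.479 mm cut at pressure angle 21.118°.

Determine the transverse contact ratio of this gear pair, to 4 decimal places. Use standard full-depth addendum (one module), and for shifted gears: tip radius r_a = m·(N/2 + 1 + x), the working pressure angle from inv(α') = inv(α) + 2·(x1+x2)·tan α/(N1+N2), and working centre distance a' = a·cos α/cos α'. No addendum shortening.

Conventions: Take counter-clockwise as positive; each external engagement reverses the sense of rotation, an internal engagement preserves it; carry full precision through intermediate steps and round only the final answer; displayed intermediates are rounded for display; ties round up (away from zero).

1.7358

topology: single-mesh involute geometry — m = 2.479, 63T/68T pair
base radii: r_b1 = 72.844107, r_b2 = 78.625385
tip radii: r_a1 = 80.567500, r_a2 = 86.765000
no profile shift: α' = α, a' = a
action lengths: √(r_a1²−r_b1²) = 34.421768, √(r_a2²−r_b2²) = 36.690789
base pitch p_b = π·m·cos α = 7.264969
CR = (34.421768 + 36.690789 − 162.374500·sin 21.11800°)/7.264969 = 1.735819
contact ratio ≈ 1.7358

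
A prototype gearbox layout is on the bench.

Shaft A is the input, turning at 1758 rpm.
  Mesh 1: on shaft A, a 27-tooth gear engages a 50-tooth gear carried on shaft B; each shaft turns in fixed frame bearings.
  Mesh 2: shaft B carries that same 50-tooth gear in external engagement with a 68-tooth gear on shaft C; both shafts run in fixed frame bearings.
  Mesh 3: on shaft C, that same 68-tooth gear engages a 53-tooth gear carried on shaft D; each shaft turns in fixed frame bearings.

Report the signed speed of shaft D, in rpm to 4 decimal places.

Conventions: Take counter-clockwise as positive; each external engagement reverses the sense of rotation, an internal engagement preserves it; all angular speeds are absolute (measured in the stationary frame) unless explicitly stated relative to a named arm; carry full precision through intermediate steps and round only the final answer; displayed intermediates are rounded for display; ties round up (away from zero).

3-mesh fixed-axis compound train (all bearings frame-fixed)
mesh 1 [27T→50T]: ω = 1758.0000×27/50 = 949.3200 rpm, sense flips to −
mesh 2 [50T→68T]: ω = 949.3200×50/68 = 698.0294 rpm, sense flips to +
mesh 3 [68T→53T]: ω = 698.0294×68/53 = 895.5849 rpm, sense flips to −
signed output speed = -895.5849 rpm

-895.5849 rpm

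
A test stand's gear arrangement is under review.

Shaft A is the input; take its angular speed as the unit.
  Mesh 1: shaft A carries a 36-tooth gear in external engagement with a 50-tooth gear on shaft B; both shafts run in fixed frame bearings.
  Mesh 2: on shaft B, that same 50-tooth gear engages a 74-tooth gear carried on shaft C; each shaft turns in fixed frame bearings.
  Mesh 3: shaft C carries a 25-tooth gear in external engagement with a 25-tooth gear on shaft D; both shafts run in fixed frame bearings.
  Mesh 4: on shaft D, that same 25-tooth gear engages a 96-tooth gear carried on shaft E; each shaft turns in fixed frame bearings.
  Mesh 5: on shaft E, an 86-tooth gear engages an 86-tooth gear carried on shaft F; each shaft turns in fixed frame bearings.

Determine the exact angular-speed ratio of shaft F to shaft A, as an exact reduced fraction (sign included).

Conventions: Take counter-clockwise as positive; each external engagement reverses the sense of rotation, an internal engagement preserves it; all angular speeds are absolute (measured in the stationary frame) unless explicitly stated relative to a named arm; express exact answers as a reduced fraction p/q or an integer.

class = fixed-axis compound train [5 meshes; 5 ratios multiply, 5 sense flips]
mesh 1 [36T→50T]: running ratio 18/25, sense −
mesh 2 [50T→74T]: running ratio 18/37, sense +
mesh 3 [25T→25T]: running ratio 18/37, sense −
mesh 4 [25T→96T]: running ratio 75/592, sense +
mesh 5 [86T→86T]: running ratio 75/592, sense −
ω_out/ω_in = -75/592

-75/592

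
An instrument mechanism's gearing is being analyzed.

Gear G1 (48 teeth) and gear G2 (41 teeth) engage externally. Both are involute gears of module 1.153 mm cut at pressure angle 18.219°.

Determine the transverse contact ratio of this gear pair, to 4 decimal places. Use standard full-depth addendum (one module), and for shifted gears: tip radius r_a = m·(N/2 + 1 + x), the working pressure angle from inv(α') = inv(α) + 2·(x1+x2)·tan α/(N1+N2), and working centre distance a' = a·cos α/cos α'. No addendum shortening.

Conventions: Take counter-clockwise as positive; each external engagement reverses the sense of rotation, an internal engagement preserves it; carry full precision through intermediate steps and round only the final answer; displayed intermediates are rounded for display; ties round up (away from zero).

single-mesh involute tooth geometry (48T engaging 41T at module 1.153)
base radii: r_b1 = 26.284759, r_b2 = 22.451565
tip radii: r_a1 = 28.825000, r_a2 = 24.789500
no profile shift: α' = α, a' = a
action lengths: √(r_a1²−r_b1²) = 11.831824, √(r_a2²−r_b2²) = 10.509355
base pitch p_b = π·m·cos α = 3.440667
CR = (11.831824 + 10.509355 − 51.308500·sin 18.21900°)/3.440667 = 1.830918
contact ratio ≈ 1.8309

1.8309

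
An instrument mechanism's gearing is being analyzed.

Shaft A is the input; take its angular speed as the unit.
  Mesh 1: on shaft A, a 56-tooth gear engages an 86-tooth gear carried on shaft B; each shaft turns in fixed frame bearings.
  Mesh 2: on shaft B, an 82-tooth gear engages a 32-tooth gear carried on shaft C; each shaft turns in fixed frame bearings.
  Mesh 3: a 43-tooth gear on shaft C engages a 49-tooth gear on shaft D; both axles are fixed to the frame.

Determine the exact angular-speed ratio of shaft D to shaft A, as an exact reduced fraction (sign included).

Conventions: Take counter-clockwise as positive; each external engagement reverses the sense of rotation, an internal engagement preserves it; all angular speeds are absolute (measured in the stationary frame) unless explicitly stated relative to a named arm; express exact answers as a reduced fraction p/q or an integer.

class = fixed-axis compound train [3 meshes; 3 ratios multiply, 3 sense flips]
mesh 1 [56T→86T]: running ratio 28/43, sense −
mesh 2 [82T→32T]: running ratio 287/172, sense +
mesh 3 [43T→49T]: running ratio 41/28, sense −
ω_out/ω_in = -41/28

-41/28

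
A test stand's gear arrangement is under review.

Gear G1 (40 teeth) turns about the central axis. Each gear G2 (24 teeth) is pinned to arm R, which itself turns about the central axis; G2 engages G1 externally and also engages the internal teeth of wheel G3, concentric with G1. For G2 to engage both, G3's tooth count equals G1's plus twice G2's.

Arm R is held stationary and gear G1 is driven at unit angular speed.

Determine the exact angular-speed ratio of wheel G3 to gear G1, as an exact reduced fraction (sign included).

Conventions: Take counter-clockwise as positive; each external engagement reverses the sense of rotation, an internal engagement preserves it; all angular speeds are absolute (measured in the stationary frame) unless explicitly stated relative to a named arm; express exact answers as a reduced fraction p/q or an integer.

planetary set (40T centre, 24T on arm, 88T internal) — Willis relation
ring teeth: 40 + 2·24 = 88
40(ω_sun−ω_arm) = −88(ω_ring−ω_arm),  ω_arm = 0, ω_sun = 1
ω_ring = 0 − (40/88)(1−0) = -5/11
ω_out/ω_in = -5/11

-5/11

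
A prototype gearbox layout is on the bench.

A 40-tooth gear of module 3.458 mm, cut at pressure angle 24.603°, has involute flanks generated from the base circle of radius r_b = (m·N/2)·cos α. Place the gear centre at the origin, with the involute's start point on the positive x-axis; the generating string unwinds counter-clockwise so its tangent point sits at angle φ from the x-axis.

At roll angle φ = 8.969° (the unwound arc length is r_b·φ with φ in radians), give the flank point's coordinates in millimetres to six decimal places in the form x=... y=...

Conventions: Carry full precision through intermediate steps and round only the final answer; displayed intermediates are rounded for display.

x=63.646980 y=0.080205

class = single-mesh tooth geometry [base-circle involute, m = 3.458, 40T]
pitch radius r_p = m·N/2 = 3.458·40/2 = 69.160000
base radius r_b = r_p·cos α = 69.160000·cos 24.603° = 62.881262
roll angle φ = 8.969° = 0.15653858 rad
x = r_b·(cos φ + φ·sin φ) = 63.646980
y = r_b·(sin φ − φ·cos φ) = 0.080205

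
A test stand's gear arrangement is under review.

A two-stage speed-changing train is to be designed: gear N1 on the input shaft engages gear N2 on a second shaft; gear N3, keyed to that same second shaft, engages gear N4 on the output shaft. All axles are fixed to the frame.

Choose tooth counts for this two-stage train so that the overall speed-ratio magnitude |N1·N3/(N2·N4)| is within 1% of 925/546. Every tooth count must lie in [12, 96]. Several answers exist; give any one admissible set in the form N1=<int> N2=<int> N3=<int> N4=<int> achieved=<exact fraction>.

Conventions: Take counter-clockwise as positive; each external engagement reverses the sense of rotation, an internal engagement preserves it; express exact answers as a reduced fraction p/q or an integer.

N1=25 N2=13 N3=37 N4=42 achieved=925/546

2-stage fixed-axis compound train for ratio 925/546
target = 925/546 in lowest terms: an exact hit needs N1·N3 = k·925 and N2·N4 = k·546 for one integer k, every count in [12, 96]; additionally prefer no 1:1 stage (N1 ≠ N2, N3 ≠ N4)
k = 1: N1·N3 = 925 = 25·37, N2·N4 = 546 = 13·42
achieved = 25·37/(13·42) = 925/546; |achieved − target| = 0 ≤ 37/2184 ✓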